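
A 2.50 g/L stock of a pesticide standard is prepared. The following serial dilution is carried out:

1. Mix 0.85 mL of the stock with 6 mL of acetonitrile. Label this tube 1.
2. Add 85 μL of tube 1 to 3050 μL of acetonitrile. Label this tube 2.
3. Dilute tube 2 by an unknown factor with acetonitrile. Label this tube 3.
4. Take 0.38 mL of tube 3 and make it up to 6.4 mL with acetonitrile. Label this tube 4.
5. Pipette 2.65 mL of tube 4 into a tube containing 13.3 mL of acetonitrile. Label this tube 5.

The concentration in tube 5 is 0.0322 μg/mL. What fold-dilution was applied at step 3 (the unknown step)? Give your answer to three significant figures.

2.58-fold

Step 1: 0.85 mL + 6 mL = 6.85 mL total → factor 6.85/0.85 = 8.0588
Step 2: 85 μL + 3050 μL = 3135 μL total → factor 3135/85 = 36.882
Step 3: unknown factor x
Step 4: 0.38 mL brought to 6.4 mL → factor 6.4/0.38 = 16.842
Step 5: 2.65 mL + 13.3 mL = 15.95 mL total → factor 15.95/2.65 = 6.0189
Product of known-step factors = 30130
Overall factor = 2.50 g/L / (0.0322 μg/mL) = 77640
x = 77640 / 30130 = 2.58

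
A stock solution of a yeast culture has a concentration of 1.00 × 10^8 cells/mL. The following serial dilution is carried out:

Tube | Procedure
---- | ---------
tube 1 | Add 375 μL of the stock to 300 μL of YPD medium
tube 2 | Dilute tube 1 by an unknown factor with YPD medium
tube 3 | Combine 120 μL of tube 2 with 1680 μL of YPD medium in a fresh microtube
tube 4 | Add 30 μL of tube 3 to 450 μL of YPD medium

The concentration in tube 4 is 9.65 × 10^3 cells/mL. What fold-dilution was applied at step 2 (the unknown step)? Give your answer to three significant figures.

24.0-fold

Step 1: 375 μL + 300 μL = 675 μL total → factor 675/375 = 1.8
Step 2: unknown factor x
Step 3: 120 μL + 1680 μL = 1800 μL total → factor 1800/120 = 15
Step 4: 30 μL + 450 μL = 480 μL total → factor 480/30 = 16
Product of known-step factors = 432
Overall factor = 1.00 × 10^8 cells/mL / (9.65 × 10^3 cells/mL) = 10363
x = 10363 / 432 = 24.0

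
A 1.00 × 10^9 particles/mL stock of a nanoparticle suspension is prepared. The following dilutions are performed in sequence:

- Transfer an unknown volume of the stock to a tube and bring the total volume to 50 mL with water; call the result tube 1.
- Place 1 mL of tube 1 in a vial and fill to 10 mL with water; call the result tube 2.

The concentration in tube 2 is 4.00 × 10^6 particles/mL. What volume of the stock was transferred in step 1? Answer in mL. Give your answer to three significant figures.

Step 1: v brought to 50 mL → factor = 50 mL/v
Step 2: 1 mL brought to 10 mL → factor 10/1 = 10
Product of known-step factors = 10
Overall factor = 1.00 × 10^9 particles/mL / (4.00 × 10^6 particles/mL) = 250
Step-1 factor = 250 / 10 = 25
v = 50 mL / 25 = 2.00 mL

2.00 mL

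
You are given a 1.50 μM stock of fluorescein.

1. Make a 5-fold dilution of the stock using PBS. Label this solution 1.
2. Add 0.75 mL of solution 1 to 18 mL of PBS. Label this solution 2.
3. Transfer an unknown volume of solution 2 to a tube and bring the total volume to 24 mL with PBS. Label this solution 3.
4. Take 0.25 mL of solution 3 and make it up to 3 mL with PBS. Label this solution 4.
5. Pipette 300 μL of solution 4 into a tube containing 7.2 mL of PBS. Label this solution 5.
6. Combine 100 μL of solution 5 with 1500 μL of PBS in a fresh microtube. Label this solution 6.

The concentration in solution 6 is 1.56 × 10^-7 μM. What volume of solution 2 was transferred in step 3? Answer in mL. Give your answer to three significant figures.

1.50 mL

Step 1: 5-fold → factor 5
Step 2: 0.75 mL + 18 mL = 18.75 mL total → factor 18.75/0.75 = 25
Step 3: v brought to 24 mL → factor = 24 mL/v
Step 4: 0.25 mL brought to 3 mL → factor 3/0.25 = 12
Step 5: 300 μL + 7.2 mL = 7500 μL total → factor 7500/300 = 25
Step 6: 100 μL + 1500 μL = 1600 μL total → factor 1600/100 = 16
Product of known-step factors = 6 × 10^5
Overall factor = 1.50 μM / (1.56 × 10^-7 μM) = 9.6154 × 10^6
Step-3 factor = 9.6154 × 10^6 / 6 × 10^5 = 16.026
v = 24 mL / 16.026 = 1.50 mL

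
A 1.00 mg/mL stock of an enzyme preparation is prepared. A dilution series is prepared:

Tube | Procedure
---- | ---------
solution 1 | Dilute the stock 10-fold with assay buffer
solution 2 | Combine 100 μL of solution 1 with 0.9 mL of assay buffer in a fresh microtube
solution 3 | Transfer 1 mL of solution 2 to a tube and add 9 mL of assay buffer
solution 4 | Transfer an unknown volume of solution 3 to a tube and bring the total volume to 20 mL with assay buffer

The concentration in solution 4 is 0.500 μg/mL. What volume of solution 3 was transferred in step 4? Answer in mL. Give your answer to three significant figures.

Step 1: 10-fold → factor 10
Step 2: 100 μL + 0.9 mL = 1000 μL total → factor 1000/100 = 10
Step 3: 1 mL + 9 mL = 10 mL total → factor 10/1 = 10
Step 4: v brought to 20 mL → factor = 20 mL/v
Product of known-step factors = 1000
Overall factor = 1.00 mg/mL / (0.500 μg/mL) = 2000
Step-4 factor = 2000 / 1000 = 2
v = 20 mL / 2 = 10.0 mL

10.0 mL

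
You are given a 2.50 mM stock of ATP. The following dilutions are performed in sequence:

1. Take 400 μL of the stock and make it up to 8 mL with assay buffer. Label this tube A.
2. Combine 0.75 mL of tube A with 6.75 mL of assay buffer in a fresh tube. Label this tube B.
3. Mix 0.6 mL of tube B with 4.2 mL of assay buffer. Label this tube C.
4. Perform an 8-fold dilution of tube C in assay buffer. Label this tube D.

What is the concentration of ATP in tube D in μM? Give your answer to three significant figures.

0.195 μM

Step 1: 400 μL brought to 8 mL → factor 8000/400 = 20
Step 2: 0.75 mL + 6.75 mL = 7.5 mL total → factor 7.5/0.75 = 10
Step 3: 0.6 mL + 4.2 mL = 4.8 mL total → factor 4.8/0.6 = 8
Step 4: 8-fold → factor 8
Overall dilution factor = 20 × 10 × 8 × 8 = 12800
Final = 2.50 mM / 12800 = 0.0001953 mM = 0.195 μM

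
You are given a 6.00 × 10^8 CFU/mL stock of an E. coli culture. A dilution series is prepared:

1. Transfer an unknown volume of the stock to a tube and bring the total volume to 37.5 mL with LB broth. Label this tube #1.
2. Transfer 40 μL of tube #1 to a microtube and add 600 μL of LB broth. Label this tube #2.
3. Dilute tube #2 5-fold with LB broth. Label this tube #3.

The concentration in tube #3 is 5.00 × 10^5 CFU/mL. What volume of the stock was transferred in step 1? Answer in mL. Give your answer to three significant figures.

Step 1: v brought to 37.5 mL → factor = 37.5 mL/v
Step 2: 40 μL + 600 μL = 640 μL total → factor 640/40 = 16
Step 3: 5-fold → factor 5
Product of known-step factors = 80
Overall factor = 6.00 × 10^8 CFU/mL / (5.00 × 10^5 CFU/mL) = 1200
Step-1 factor = 1200 / 80 = 15
v = 37.5 mL / 15 = 2.50 mL

2.50 mL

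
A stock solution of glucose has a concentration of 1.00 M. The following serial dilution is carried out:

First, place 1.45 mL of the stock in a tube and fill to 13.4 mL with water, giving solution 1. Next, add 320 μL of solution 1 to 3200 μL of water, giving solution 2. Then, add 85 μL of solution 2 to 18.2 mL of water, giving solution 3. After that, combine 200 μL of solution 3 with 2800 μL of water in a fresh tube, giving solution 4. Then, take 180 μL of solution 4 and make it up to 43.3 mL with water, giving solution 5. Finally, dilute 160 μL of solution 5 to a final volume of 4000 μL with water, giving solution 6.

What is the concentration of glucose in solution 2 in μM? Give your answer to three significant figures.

Step 1: 1.45 mL brought to 13.4 mL → factor 13.4/1.45 = 9.2414
Step 2: 320 μL + 3200 μL = 3520 μL total → factor 3520/320 = 11
Dilution factor through solution 2 = 9.2414 × 11 = 101.66
[solution 2] = 1.00 M / 101.66 = 0.009837 M = 9.84 × 10^3 μM

9.84 × 10^3 μM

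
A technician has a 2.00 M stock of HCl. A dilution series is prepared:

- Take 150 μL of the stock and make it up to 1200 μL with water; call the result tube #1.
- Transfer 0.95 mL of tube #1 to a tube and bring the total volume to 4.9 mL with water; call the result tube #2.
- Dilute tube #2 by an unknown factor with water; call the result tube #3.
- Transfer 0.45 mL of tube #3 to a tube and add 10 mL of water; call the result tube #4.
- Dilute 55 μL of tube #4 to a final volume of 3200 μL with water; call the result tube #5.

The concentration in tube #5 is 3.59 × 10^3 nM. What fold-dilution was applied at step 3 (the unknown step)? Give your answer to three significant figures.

Step 1: 150 μL brought to 1200 μL → factor 1200/150 = 8
Step 2: 0.95 mL brought to 4.9 mL → factor 4.9/0.95 = 5.1579
Step 3: unknown factor x
Step 4: 0.45 mL + 10 mL = 10.45 mL total → factor 10.45/0.45 = 23.222
Step 5: 55 μL brought to 3200 μL → factor 3200/55 = 58.182
Product of known-step factors = 55751
Overall factor = 2.00 M / (3.59 × 10^3 nM) = 5.571 × 10^5
x = 5.571 × 10^5 / 55751 = 9.99

9.99-fold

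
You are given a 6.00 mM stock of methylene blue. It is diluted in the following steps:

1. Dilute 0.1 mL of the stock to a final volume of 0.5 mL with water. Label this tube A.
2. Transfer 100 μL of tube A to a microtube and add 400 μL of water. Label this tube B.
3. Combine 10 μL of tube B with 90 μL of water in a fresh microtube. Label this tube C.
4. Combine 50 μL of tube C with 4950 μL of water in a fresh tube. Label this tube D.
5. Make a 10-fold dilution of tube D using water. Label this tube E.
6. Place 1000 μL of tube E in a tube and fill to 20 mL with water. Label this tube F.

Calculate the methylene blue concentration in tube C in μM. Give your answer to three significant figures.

24.0 μM

Step 1: 0.1 mL brought to 0.5 mL → factor 0.5/0.1 = 5
Step 2: 100 μL + 400 μL = 500 μL total → factor 500/100 = 5
Step 3: 10 μL + 90 μL = 100 μL total → factor 100/10 = 10
Dilution factor through tube C = 5 × 5 × 10 = 250
[tube C] = 6.00 mM / 250 = 0.02400 mM = 24.0 μM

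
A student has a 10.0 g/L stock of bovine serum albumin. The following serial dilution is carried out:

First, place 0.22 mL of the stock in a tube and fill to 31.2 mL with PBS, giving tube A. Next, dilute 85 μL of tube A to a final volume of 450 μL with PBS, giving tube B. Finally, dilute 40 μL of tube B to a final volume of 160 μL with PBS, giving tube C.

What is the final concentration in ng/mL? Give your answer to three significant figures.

3.33 × 10^3 ng/mL

Step 1: 0.22 mL brought to 31.2 mL → factor 31.2/0.22 = 141.82
Step 2: 85 μL brought to 450 μL → factor 450/85 = 5.2941
Step 3: 40 μL brought to 160 μL → factor 160/40 = 4
Overall dilution factor = 141.82 × 5.2941 × 4 = 3003.2
Final = 10.0 g/L / 3003.2 = 0.003330 g/L = 3.33 × 10^3 ng/mL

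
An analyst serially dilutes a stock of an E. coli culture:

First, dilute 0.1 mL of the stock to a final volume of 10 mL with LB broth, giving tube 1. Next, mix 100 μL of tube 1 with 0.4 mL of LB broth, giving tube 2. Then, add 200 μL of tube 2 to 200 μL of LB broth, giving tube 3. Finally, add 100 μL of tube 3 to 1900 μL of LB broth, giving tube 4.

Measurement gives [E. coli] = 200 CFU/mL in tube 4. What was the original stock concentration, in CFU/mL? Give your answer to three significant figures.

Step 1: 0.1 mL brought to 10 mL → factor 10/0.1 = 100
Step 2: 100 μL + 0.4 mL = 500 μL total → factor 500/100 = 5
Step 3: 200 μL + 200 μL = 400 μL total → factor 400/200 = 2
Step 4: 100 μL + 1900 μL = 2000 μL total → factor 2000/100 = 20
Overall dilution factor = 100 × 5 × 2 × 20 = 20000
Stock = 200 CFU/mL × 20000 = 4.00 × 10^6 CFU/mL

4.00 × 10^6 CFU/mL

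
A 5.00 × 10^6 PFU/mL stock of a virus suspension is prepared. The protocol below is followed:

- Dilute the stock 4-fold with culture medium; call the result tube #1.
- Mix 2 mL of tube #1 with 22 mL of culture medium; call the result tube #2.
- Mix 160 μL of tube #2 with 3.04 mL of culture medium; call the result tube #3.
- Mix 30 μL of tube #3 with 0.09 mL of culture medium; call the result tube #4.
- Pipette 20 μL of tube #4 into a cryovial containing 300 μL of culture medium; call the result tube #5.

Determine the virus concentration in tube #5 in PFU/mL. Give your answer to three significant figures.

81.4 PFU/mL

Step 1: 4-fold → factor 4
Step 2: 2 mL + 22 mL = 24 mL total → factor 24/2 = 12
Step 3: 160 μL + 3.04 mL = 3200 μL total → factor 3200/160 = 20
Step 4: 30 μL + 0.09 mL = 120 μL total → factor 120/30 = 4
Step 5: 20 μL + 300 μL = 320 μL total → factor 320/20 = 16
Overall dilution factor = 4 × 12 × 20 × 4 × 16 = 61440
Final = 5.00 × 10^6 PFU/mL / 61440 = 81.4 PFU/mL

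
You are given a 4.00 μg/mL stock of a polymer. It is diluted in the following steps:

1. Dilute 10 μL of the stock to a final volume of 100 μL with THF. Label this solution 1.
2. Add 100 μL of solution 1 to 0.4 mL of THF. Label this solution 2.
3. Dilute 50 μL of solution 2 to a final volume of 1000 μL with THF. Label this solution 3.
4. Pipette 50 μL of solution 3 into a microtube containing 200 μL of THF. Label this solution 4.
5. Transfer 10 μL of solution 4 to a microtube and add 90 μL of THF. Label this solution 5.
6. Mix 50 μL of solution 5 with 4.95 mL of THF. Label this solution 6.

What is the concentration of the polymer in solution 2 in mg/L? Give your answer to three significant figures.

Step 1: 10 μL brought to 100 μL → factor 100/10 = 10
Step 2: 100 μL + 0.4 mL = 500 μL total → factor 500/100 = 5
Dilution factor through solution 2 = 10 × 5 = 50
[solution 2] = 4.00 μg/mL / 50 = 0.08000 μg/mL = 0.0800 mg/L

0.0800 mg/L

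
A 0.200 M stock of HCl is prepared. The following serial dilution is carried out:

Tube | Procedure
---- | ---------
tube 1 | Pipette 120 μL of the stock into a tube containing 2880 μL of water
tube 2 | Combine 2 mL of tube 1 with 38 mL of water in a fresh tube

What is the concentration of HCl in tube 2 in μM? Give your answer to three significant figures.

Step 1: 120 μL + 2880 μL = 3000 μL total → factor 3000/120 = 25
Step 2: 2 mL + 38 mL = 40 mL total → factor 40/2 = 20
Overall dilution factor = 25 × 20 = 500
Final = 0.200 M / 500 = 0.0004000 M = 400 μM

400 μM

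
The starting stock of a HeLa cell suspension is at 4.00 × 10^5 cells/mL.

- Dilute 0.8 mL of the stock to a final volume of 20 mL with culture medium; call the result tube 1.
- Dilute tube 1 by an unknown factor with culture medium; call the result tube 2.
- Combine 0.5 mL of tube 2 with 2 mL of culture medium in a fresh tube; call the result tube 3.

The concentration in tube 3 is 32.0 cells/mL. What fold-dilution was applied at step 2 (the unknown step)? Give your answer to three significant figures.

Step 1: 0.8 mL brought to 20 mL → factor 20/0.8 = 25
Step 2: unknown factor x
Step 3: 0.5 mL + 2 mL = 2.5 mL total → factor 2.5/0.5 = 5
Product of known-step factors = 125
Overall factor = 4.00 × 10^5 cells/mL / (32.0 cells/mL) = 12500
x = 12500 / 125 = 100

100-fold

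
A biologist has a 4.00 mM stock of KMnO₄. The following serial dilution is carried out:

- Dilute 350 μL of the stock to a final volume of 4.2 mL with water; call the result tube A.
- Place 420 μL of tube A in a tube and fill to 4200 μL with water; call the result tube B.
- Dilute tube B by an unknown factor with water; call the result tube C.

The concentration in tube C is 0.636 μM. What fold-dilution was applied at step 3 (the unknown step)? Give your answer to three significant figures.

52.4-fold

Step 1: 350 μL brought to 4.2 mL → factor 4200/350 = 12
Step 2: 420 μL brought to 4200 μL → factor 4200/420 = 10
Step 3: unknown factor x
Product of known-step factors = 120
Overall factor = 4.00 mM / (0.636 μM) = 6289.3
x = 6289.3 / 120 = 52.4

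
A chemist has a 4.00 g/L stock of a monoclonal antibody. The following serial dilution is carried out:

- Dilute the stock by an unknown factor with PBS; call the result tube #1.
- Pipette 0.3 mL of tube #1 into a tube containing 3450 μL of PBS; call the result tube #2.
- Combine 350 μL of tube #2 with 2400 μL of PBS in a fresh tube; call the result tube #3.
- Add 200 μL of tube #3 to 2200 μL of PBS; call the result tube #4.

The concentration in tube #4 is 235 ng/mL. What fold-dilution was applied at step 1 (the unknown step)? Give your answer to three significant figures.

14.4-fold

Step 1: unknown factor x
Step 2: 0.3 mL + 3450 μL = 3.75 mL total → factor 3.75/0.3 = 12.5
Step 3: 350 μL + 2400 μL = 2750 μL total → factor 2750/350 = 7.8571
Step 4: 200 μL + 2200 μL = 2400 μL total → factor 2400/200 = 12
Product of known-step factors = 1178.6
Overall factor = 4.00 g/L / (235 ng/mL) = 17021
x = 17021 / 1178.6 = 14.4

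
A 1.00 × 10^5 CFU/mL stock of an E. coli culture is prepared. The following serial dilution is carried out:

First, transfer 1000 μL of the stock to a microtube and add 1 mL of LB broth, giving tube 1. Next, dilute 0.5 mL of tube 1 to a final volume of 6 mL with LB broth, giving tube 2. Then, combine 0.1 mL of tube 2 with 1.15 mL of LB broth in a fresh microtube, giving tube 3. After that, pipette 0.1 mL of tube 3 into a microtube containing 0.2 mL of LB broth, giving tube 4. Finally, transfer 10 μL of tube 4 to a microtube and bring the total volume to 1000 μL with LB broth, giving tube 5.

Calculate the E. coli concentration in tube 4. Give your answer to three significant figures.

111 CFU/mL

Step 1: 1000 μL + 1 mL = 2000 μL total → factor 2000/1000 = 2
Step 2: 0.5 mL brought to 6 mL → factor 6/0.5 = 12
Step 3: 0.1 mL + 1.15 mL = 1.25 mL total → factor 1.25/0.1 = 12.5
Step 4: 0.1 mL + 0.2 mL = 0.3 mL total → factor 0.3/0.1 = 3
Dilution factor through tube 4 = 2 × 12 × 12.5 × 3 = 900
[tube 4] = 1.00 × 10^5 CFU/mL / 900 = 111 CFU/mL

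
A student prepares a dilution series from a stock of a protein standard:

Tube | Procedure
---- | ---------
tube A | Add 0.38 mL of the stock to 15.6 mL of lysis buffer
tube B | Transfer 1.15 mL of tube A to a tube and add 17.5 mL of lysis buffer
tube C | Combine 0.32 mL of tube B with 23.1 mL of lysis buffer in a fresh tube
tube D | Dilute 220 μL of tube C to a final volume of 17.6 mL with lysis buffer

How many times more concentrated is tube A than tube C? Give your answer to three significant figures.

1.19 × 10^3

Step 1: 0.38 mL + 15.6 mL = 15.98 mL total → factor 15.98/0.38 = 42.053
Step 2: 1.15 mL + 17.5 mL = 18.65 mL total → factor 18.65/1.15 = 16.217
Step 3: 0.32 mL + 23.1 mL = 23.42 mL total → factor 23.42/0.32 = 73.188
Dilution factor to tube A = 42.053; to tube C = 49913
[tube A]/[tube C] = (factor to tube C)/(factor to tube A) = 49913/42.053 = 1.19 × 10^3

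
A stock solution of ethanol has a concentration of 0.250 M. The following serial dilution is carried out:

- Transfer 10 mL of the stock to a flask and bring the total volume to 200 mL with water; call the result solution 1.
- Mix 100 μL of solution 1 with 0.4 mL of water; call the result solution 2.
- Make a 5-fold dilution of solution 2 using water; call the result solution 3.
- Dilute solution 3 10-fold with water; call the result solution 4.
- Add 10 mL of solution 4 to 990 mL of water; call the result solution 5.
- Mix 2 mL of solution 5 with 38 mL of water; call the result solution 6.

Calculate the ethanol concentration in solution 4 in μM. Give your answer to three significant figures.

50.0 μM

Step 1: 10 mL brought to 200 mL → factor 200/10 = 20
Step 2: 100 μL + 0.4 mL = 500 μL total → factor 500/100 = 5
Step 3: 5-fold → factor 5
Step 4: 10-fold → factor 10
Dilution factor through solution 4 = 20 × 5 × 5 × 10 = 5000
[solution 4] = 0.250 M / 5000 = 5.000 × 10^-5 M = 50.0 μM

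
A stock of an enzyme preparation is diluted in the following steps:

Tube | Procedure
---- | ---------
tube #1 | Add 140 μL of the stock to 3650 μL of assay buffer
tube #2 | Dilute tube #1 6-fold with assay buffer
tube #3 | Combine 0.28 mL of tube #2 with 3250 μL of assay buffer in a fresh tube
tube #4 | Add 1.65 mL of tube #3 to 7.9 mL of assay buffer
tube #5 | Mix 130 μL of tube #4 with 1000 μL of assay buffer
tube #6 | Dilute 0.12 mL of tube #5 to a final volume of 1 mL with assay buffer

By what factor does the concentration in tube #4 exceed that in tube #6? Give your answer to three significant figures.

Step 1: 140 μL + 3650 μL = 3790 μL total → factor 3790/140 = 27.071
Step 2: 6-fold → factor 6
Step 3: 0.28 mL + 3250 μL = 3.53 mL total → factor 3.53/0.28 = 12.607
Step 4: 1.65 mL + 7.9 mL = 9.55 mL total → factor 9.55/1.65 = 5.7879
Step 5: 130 μL + 1000 μL = 1130 μL total → factor 1130/130 = 8.6923
Step 6: 0.12 mL brought to 1 mL → factor 1/0.12 = 8.3333
Dilution factor to tube #4 = 11852; to tube #6 = 8.5852 × 10^5
[tube #4]/[tube #6] = (factor to tube #6)/(factor to tube #4) = 8.5852 × 10^5/11852 = 72.4

72.4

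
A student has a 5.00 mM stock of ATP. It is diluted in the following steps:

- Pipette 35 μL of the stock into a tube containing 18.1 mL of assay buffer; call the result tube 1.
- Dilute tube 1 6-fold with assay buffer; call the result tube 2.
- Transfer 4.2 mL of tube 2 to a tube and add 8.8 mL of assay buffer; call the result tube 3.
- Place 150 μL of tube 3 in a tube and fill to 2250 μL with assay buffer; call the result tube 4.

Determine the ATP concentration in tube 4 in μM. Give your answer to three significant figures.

0.0346 μM

Step 1: 35 μL + 18.1 mL = 18135 μL total → factor 18135/35 = 518.14
Step 2: 6-fold → factor 6
Step 3: 4.2 mL + 8.8 mL = 13 mL total → factor 13/4.2 = 3.0952
Step 4: 150 μL brought to 2250 μL → factor 2250/150 = 15
Overall dilution factor = 518.14 × 6 × 3.0952 × 15 = 1.4434 × 10^5
Final = 5.00 mM / 1.4434 × 10^5 = 3.464 × 10^-5 mM = 0.0346 μM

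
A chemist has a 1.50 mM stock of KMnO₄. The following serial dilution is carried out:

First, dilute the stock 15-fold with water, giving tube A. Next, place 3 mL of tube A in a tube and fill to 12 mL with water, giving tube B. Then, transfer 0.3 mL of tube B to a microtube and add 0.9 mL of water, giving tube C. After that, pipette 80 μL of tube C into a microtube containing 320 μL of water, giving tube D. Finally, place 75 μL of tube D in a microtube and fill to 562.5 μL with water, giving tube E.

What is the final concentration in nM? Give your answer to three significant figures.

167 nM

Step 1: 15-fold → factor 15
Step 2: 3 mL brought to 12 mL → factor 12/3 = 4
Step 3: 0.3 mL + 0.9 mL = 1.2 mL total → factor 1.2/0.3 = 4
Step 4: 80 μL + 320 μL = 400 μL total → factor 400/80 = 5
Step 5: 75 μL brought to 562.5 μL → factor 562.5/75 = 7.5
Overall dilution factor = 15 × 4 × 4 × 5 × 7.5 = 9000
Final = 1.50 mM / 9000 = 0.0001667 mM = 167 nM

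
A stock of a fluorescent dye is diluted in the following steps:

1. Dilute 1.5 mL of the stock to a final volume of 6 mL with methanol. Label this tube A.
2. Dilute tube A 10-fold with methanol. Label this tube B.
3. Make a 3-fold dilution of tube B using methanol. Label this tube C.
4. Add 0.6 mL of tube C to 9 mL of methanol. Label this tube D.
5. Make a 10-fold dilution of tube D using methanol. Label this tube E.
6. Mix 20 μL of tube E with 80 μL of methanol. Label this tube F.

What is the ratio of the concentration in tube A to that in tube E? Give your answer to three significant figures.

4.80 × 10^3

Step 1: 1.5 mL brought to 6 mL → factor 6/1.5 = 4
Step 2: 10-fold → factor 10
Step 3: 3-fold → factor 3
Step 4: 0.6 mL + 9 mL = 9.6 mL total → factor 9.6/0.6 = 16
Step 5: 10-fold → factor 10
Dilution factor to tube A = 4; to tube E = 19200
[tube A]/[tube E] = (factor to tube E)/(factor to tube A) = 19200/4 = 4.80 × 10^3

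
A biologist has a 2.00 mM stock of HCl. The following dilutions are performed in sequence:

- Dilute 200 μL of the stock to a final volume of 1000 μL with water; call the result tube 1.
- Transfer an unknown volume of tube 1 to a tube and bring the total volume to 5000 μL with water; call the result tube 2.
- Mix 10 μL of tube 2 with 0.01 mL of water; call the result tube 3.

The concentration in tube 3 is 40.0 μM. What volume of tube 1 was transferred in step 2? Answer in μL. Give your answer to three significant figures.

Step 1: 200 μL brought to 1000 μL → factor 1000/200 = 5
Step 2: v brought to 5000 μL → factor = 5000 μL/v
Step 3: 10 μL + 0.01 mL = 20 μL total → factor 20/10 = 2
Product of known-step factors = 10
Overall factor = 2.00 mM / (40.0 μM) = 50
Step-2 factor = 50 / 10 = 5
v = 5000 μL / 5 = 1.00 × 10^3 μL

1.00 × 10^3 μL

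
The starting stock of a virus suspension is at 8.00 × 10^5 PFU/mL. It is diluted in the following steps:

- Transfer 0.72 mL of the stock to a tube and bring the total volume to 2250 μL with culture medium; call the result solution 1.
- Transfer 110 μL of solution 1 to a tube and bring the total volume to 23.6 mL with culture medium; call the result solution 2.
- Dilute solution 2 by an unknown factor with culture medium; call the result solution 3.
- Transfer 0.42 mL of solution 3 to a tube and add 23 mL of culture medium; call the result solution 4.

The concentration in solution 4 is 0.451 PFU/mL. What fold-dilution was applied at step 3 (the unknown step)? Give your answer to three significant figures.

47.4-fold

Step 1: 0.72 mL brought to 2250 μL → factor 2.25/0.72 = 3.125
Step 2: 110 μL brought to 23.6 mL → factor 23600/110 = 214.55
Step 3: unknown factor x
Step 4: 0.42 mL + 23 mL = 23.42 mL total → factor 23.42/0.42 = 55.762
Product of known-step factors = 37386
Overall factor = 8.00 × 10^5 PFU/mL / (0.451 PFU/mL) = 1.7738 × 10^6
x = 1.7738 × 10^6 / 37386 = 47.4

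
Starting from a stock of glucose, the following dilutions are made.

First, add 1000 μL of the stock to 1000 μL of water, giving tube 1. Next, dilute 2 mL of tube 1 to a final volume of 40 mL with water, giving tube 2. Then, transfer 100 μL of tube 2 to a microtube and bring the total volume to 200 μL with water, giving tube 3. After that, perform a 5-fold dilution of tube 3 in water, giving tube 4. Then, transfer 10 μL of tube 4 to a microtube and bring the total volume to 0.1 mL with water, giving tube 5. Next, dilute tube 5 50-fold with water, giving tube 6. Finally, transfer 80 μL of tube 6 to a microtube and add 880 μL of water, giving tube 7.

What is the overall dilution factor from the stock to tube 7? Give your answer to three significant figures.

Step 1: 1000 μL + 1000 μL = 2000 μL total → factor 2000/1000 = 2
Step 2: 2 mL brought to 40 mL → factor 40/2 = 20
Step 3: 100 μL brought to 200 μL → factor 200/100 = 2
Step 4: 5-fold → factor 5
Step 5: 10 μL brought to 0.1 mL → factor 100/10 = 10
Step 6: 50-fold → factor 50
Step 7: 80 μL + 880 μL = 960 μL total → factor 960/80 = 12
Overall dilution factor = 2 × 20 × 2 × 5 × 10 × 50 × 12 = 2.4 × 10^6

2.40 × 10^6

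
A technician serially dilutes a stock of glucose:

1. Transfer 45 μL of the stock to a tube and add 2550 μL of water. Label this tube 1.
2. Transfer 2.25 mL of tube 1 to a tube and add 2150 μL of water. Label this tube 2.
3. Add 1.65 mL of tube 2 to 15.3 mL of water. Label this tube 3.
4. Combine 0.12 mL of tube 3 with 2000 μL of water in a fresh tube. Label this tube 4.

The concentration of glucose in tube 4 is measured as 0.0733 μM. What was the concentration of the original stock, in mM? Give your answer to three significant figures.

1.50 mM

Step 1: 45 μL + 2550 μL = 2595 μL total → factor 2595/45 = 57.667
Step 2: 2.25 mL + 2150 μL = 4.4 mL total → factor 4.4/2.25 = 1.9556
Step 3: 1.65 mL + 15.3 mL = 16.95 mL total → factor 16.95/1.65 = 10.273
Step 4: 0.12 mL + 2000 μL = 2.12 mL total → factor 2.12/0.12 = 17.667
Overall dilution factor = 57.667 × 1.9556 × 10.273 × 17.667 = 20466
Stock = 0.0733 μM × 20466 = 1500 μM = 1.50 mM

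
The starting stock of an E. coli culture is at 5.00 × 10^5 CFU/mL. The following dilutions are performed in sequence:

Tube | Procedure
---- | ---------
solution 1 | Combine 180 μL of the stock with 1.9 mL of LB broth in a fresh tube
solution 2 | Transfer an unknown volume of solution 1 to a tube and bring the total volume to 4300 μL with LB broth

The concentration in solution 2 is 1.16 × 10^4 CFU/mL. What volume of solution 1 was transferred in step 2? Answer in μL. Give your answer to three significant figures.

Step 1: 180 μL + 1.9 mL = 2080 μL total → factor 2080/180 = 11.556
Step 2: v brought to 4300 μL → factor = 4300 μL/v
Product of known-step factors = 11.556
Overall factor = 5.00 × 10^5 CFU/mL / (1.16 × 10^4 CFU/mL) = 43.103
Step-2 factor = 43.103 / 11.556 = 3.7301
v = 4300 μL / 3.7301 = 1.15 × 10^3 μL

1.15 × 10^3 μL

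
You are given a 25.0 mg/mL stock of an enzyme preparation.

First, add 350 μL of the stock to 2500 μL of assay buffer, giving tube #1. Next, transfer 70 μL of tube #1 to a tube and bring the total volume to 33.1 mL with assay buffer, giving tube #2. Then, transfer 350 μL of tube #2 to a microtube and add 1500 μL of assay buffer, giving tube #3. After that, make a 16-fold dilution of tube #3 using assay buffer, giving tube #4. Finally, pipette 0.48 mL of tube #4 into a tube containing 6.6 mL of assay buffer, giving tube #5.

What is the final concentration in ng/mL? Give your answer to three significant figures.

5.20 ng/mL

Step 1: 350 μL + 2500 μL = 2850 μL total → factor 2850/350 = 8.1429
Step 2: 70 μL brought to 33.1 mL → factor 33100/70 = 472.86
Step 3: 350 μL + 1500 μL = 1850 μL total → factor 1850/350 = 5.2857
Step 4: 16-fold → factor 16
Step 5: 0.48 mL + 6.6 mL = 7.08 mL total → factor 7.08/0.48 = 14.75
Overall dilution factor = 8.1429 × 472.86 × 5.2857 × 16 × 14.75 = 4.8031 × 10^6
Final = 25.0 mg/mL / 4.8031 × 10^6 = 5.205 × 10^-6 mg/mL = 5.20 ng/mL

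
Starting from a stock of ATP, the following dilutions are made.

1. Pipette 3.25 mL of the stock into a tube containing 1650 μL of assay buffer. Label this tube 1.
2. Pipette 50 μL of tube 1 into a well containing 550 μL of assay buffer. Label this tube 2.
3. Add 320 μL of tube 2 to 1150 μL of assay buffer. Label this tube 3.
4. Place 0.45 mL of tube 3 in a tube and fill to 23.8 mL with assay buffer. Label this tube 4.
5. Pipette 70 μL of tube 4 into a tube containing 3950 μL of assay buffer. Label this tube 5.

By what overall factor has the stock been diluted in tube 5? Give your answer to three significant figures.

2.52 × 10^5

Step 1: 3.25 mL + 1650 μL = 4.9 mL total → factor 4.9/3.25 = 1.5077
Step 2: 50 μL + 550 μL = 600 μL total → factor 600/50 = 12
Step 3: 320 μL + 1150 μL = 1470 μL total → factor 1470/320 = 4.5938
Step 4: 0.45 mL brought to 23.8 mL → factor 23.8/0.45 = 52.889
Step 5: 70 μL + 3950 μL = 4020 μL total → factor 4020/70 = 57.429
Overall dilution factor = 1.5077 × 12 × 4.5938 × 52.889 × 57.429 = 2.5244 × 10^5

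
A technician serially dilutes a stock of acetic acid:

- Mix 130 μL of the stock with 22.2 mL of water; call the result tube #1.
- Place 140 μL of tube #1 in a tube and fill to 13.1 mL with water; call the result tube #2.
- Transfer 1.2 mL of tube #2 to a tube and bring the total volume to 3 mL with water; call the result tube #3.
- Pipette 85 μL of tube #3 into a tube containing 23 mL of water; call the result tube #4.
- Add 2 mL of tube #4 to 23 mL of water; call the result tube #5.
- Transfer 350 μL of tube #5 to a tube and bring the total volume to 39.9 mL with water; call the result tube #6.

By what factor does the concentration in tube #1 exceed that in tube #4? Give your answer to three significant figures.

Step 1: 130 μL + 22.2 mL = 22330 μL total → factor 22330/130 = 171.77
Step 2: 140 μL brought to 13.1 mL → factor 13100/140 = 93.571
Step 3: 1.2 mL brought to 3 mL → factor 3/1.2 = 2.5
Step 4: 85 μL + 23 mL = 23085 μL total → factor 23085/85 = 271.59
Dilution factor to tube #1 = 171.77; to tube #4 = 1.0913 × 10^7
[tube #1]/[tube #4] = (factor to tube #4)/(factor to tube #1) = 1.0913 × 10^7/171.77 = 6.35 × 10^4

6.35 × 10^4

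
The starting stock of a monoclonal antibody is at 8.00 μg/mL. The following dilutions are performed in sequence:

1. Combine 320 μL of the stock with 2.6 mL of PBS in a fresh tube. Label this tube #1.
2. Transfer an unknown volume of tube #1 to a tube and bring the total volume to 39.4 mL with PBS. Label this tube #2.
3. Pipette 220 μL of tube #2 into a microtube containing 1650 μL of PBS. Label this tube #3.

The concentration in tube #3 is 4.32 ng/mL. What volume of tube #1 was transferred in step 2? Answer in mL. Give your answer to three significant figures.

1.65 mL

Step 1: 320 μL + 2.6 mL = 2920 μL total → factor 2920/320 = 9.125
Step 2: v brought to 39.4 mL → factor = 39.4 mL/v
Step 3: 220 μL + 1650 μL = 1870 μL total → factor 1870/220 = 8.5
Product of known-step factors = 77.562
Overall factor = 8.00 μg/mL / (4.32 ng/mL) = 1851.9
Step-2 factor = 1851.9 / 77.562 = 23.876
v = 39.4 mL / 23.876 = 1.65 mL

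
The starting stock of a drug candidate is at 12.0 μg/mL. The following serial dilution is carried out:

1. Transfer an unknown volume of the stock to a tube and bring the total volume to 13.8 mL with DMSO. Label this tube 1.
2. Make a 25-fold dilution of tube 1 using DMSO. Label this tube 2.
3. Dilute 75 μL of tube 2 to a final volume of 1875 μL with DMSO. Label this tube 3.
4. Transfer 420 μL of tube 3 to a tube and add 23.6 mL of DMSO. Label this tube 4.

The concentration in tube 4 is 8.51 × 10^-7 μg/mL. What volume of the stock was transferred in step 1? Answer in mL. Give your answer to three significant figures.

Step 1: v brought to 13.8 mL → factor = 13.8 mL/v
Step 2: 25-fold → factor 25
Step 3: 75 μL brought to 1875 μL → factor 1875/75 = 25
Step 4: 420 μL + 23.6 mL = 24020 μL total → factor 24020/420 = 57.19
Product of known-step factors = 35744
Overall factor = 12.0 μg/mL / (8.51 × 10^-7 μg/mL) = 1.4101 × 10^7
Step-1 factor = 1.4101 × 10^7 / 35744 = 394.5
v = 13.8 mL / 394.5 = 0.0350 mL

0.0350 mL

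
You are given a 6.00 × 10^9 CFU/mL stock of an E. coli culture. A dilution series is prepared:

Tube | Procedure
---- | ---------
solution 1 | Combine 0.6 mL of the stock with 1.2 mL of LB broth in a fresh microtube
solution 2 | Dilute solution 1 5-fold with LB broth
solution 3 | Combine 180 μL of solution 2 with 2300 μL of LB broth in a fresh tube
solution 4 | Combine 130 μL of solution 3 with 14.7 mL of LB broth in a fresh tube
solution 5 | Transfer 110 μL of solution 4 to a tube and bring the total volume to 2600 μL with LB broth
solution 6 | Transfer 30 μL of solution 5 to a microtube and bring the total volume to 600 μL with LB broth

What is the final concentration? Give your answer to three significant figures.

Step 1: 0.6 mL + 1.2 mL = 1.8 mL total → factor 1.8/0.6 = 3
Step 2: 5-fold → factor 5
Step 3: 180 μL + 2300 μL = 2480 μL total → factor 2480/180 = 13.778
Step 4: 130 μL + 14.7 mL = 14830 μL total → factor 14830/130 = 114.08
Step 5: 110 μL brought to 2600 μL → factor 2600/110 = 23.636
Step 6: 30 μL brought to 600 μL → factor 600/30 = 20
Overall dilution factor = 3 × 5 × 13.778 × 114.08 × 23.636 × 20 = 1.1145 × 10^7
Final = 6.00 × 10^9 CFU/mL / 1.1145 × 10^7 = 538 CFU/mL

538 CFU/mL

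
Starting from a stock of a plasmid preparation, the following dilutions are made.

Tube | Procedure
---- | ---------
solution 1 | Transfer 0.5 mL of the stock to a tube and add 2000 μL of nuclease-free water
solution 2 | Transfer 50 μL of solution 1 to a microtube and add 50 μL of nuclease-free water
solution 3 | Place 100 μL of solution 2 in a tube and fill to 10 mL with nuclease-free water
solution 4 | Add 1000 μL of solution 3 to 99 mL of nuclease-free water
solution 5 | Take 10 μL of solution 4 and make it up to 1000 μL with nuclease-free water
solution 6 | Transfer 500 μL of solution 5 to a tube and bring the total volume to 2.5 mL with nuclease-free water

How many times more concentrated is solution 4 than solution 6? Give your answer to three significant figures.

Step 1: 0.5 mL + 2000 μL = 2.5 mL total → factor 2.5/0.5 = 5
Step 2: 50 μL + 50 μL = 100 μL total → factor 100/50 = 2
Step 3: 100 μL brought to 10 mL → factor 10000/100 = 100
Step 4: 1000 μL + 99 mL = 1 × 10^5 μL total → factor 1 × 10^5/1000 = 100
Step 5: 10 μL brought to 1000 μL → factor 1000/10 = 100
Step 6: 500 μL brought to 2.5 mL → factor 2500/500 = 5
Dilution factor to solution 4 = 1 × 10^5; to solution 6 = 5 × 10^7
[solution 4]/[solution 6] = (factor to solution 6)/(factor to solution 4) = 5 × 10^7/1 × 10^5 = 500

500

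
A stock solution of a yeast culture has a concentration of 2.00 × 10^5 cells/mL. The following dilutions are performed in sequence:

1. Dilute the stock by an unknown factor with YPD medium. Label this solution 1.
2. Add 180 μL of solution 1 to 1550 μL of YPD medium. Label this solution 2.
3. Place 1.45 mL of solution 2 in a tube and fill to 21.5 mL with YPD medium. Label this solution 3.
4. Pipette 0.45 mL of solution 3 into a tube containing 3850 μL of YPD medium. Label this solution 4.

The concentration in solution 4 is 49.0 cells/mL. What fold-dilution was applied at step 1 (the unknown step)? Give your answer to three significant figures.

Step 1: unknown factor x
Step 2: 180 μL + 1550 μL = 1730 μL total → factor 1730/180 = 9.6111
Step 3: 1.45 mL brought to 21.5 mL → factor 21.5/1.45 = 14.828
Step 4: 0.45 mL + 3850 μL = 4.3 mL total → factor 4.3/0.45 = 9.5556
Product of known-step factors = 1361.8
Overall factor = 2.00 × 10^5 cells/mL / (49.0 cells/mL) = 4081.6
x = 4081.6 / 1361.8 = 3.00

3.00-fold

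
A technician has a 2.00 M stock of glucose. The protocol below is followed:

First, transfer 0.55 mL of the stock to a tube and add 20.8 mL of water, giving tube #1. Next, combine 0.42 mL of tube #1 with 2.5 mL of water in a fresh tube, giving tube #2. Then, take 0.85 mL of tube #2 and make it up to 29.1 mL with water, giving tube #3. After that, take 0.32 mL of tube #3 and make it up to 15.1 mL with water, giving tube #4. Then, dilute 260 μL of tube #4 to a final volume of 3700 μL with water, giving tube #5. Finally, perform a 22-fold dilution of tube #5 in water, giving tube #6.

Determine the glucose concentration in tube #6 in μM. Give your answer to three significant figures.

Step 1: 0.55 mL + 20.8 mL = 21.35 mL total → factor 21.35/0.55 = 38.818
Step 2: 0.42 mL + 2.5 mL = 2.92 mL total → factor 2.92/0.42 = 6.9524
Step 3: 0.85 mL brought to 29.1 mL → factor 29.1/0.85 = 34.235
Step 4: 0.32 mL brought to 15.1 mL → factor 15.1/0.32 = 47.188
Step 5: 260 μL brought to 3700 μL → factor 3700/260 = 14.231
Step 6: 22-fold → factor 22
Overall dilution factor = 38.818 × 6.9524 × 34.235 × 47.188 × 14.231 × 22 = 1.365 × 10^8
Final = 2.00 M / 1.365 × 10^8 = 1.465 × 10^-8 M = 0.0147 μM

0.0147 μM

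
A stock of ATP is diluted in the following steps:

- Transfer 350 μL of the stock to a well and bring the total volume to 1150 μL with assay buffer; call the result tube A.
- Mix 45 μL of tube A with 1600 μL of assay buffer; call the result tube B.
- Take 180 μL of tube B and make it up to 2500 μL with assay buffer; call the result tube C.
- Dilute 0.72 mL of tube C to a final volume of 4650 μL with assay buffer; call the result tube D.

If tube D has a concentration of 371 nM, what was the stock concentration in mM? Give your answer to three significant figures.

4.00 mM

Step 1: 350 μL brought to 1150 μL → factor 1150/350 = 3.2857
Step 2: 45 μL + 1600 μL = 1645 μL total → factor 1645/45 = 36.556
Step 3: 180 μL brought to 2500 μL → factor 2500/180 = 13.889
Step 4: 0.72 mL brought to 4650 μL → factor 4.65/0.72 = 6.4583
Overall dilution factor = 3.2857 × 36.556 × 13.889 × 6.4583 = 10774
Stock = 371 nM × 10774 = 3.997 × 10^6 nM = 4.00 mM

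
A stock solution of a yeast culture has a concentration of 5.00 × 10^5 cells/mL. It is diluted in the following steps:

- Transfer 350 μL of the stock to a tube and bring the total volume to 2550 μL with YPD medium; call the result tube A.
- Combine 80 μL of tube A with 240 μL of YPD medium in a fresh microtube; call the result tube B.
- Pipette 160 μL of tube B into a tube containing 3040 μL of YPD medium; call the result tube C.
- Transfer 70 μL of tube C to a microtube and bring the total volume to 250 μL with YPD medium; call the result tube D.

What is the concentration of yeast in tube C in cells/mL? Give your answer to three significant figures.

Step 1: 350 μL brought to 2550 μL → factor 2550/350 = 7.2857
Step 2: 80 μL + 240 μL = 320 μL total → factor 320/80 = 4
Step 3: 160 μL + 3040 μL = 3200 μL total → factor 3200/160 = 20
Dilution factor through tube C = 7.2857 × 4 × 20 = 582.86
[tube C] = 5.00 × 10^5 cells/mL / 582.86 = 858 cells/mL

858 cells/mL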